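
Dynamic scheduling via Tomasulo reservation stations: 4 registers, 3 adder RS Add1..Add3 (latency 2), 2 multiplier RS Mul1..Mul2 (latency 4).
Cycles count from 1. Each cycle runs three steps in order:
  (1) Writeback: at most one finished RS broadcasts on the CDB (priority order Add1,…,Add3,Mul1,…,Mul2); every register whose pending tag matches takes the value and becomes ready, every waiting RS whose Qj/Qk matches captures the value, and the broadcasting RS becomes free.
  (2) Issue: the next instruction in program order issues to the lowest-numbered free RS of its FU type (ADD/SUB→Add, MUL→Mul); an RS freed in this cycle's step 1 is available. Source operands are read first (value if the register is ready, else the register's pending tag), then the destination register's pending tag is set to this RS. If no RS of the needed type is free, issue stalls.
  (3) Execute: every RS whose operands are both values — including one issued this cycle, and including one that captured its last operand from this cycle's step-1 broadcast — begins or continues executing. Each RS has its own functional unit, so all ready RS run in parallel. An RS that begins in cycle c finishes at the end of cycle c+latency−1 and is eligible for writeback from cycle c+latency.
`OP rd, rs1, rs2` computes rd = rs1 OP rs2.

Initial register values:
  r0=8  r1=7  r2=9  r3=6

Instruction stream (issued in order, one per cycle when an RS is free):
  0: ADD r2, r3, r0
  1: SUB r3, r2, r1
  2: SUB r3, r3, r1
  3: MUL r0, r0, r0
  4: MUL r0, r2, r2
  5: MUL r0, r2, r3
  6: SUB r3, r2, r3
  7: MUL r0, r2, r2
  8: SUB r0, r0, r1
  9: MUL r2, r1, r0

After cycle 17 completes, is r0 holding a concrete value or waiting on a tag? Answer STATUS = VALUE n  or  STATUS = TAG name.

c1: issue ADD r2<-Add1 | r0:8,r1:7,r2:Add1,r3:6
c2: issue SUB r3<-Add2 | r0:8,r1:7,r2:Add1,r3:Add2
c3: CDB Add1=14; issue SUB r3<-Add1 | r0:8,r1:7,r2:14,r3:Add1
c4: issue MUL r0<-Mul1 | r0:Mul1,r1:7,r2:14,r3:Add1
c5: CDB Add2=7; issue MUL r0<-Mul2 | r0:Mul2,r1:7,r2:14,r3:Add1
c6: stall | r0:Mul2,r1:7,r2:14,r3:Add1
c7: CDB Add1=0; stall | r0:Mul2,r1:7,r2:14,r3:0
c8: CDB Mul1=64; issue MUL r0<-Mul1 | r0:Mul1,r1:7,r2:14,r3:0
c9: CDB Mul2=196; issue SUB r3<-Add1 | r0:Mul1,r1:7,r2:14,r3:Add1
c10: issue MUL r0<-Mul2 | r0:Mul2,r1:7,r2:14,r3:Add1
c11: CDB Add1=14; issue SUB r0<-Add1 | r0:Add1,r1:7,r2:14,r3:14
c12: CDB Mul1=0; issue MUL r2<-Mul1 | r0:Add1,r1:7,r2:Mul1,r3:14
c13: - | r0:Add1,r1:7,r2:Mul1,r3:14
c14: CDB Mul2=196 | r0:Add1,r1:7,r2:Mul1,r3:14
c15: - | r0:Add1,r1:7,r2:Mul1,r3:14
c16: CDB Add1=189 | r0:189,r1:7,r2:Mul1,r3:14
c17: - | r0:189,r1:7,r2:Mul1,r3:14

STATUS = VALUE 189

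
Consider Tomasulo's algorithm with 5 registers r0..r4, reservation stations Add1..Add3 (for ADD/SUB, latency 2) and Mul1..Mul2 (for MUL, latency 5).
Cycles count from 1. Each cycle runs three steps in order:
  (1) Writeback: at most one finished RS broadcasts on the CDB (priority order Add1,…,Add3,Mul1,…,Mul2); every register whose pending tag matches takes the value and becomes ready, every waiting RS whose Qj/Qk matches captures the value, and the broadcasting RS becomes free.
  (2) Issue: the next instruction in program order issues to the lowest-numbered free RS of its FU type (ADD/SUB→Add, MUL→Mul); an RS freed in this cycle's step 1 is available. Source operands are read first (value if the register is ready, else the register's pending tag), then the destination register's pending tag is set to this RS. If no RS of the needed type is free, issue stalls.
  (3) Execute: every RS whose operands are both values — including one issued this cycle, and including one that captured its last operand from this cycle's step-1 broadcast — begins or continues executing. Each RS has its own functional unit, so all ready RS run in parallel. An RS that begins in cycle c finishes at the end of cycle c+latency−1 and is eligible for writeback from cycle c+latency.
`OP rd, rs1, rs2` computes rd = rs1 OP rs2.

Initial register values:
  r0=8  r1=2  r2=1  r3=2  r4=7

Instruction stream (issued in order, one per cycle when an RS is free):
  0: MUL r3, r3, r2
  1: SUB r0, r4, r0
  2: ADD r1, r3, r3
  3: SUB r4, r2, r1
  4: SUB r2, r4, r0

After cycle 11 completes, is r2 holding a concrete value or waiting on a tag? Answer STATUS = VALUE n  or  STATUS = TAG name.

STATUS = TAG Add3

c1: issue MUL r3<-Mul1 | r0:8,r1:2,r2:1,r3:Mul1,r4:7
c2: issue SUB r0<-Add1 | r0:Add1,r1:2,r2:1,r3:Mul1,r4:7
c3: issue ADD r1<-Add2 | r0:Add1,r1:Add2,r2:1,r3:Mul1,r4:7
c4: CDB Add1=-1; issue SUB r4<-Add1 | r0:-1,r1:Add2,r2:1,r3:Mul1,r4:Add1
c5: issue SUB r2<-Add3 | r0:-1,r1:Add2,r2:Add3,r3:Mul1,r4:Add1
c6: CDB Mul1=2 | r0:-1,r1:Add2,r2:Add3,r3:2,r4:Add1
c7: - | r0:-1,r1:Add2,r2:Add3,r3:2,r4:Add1
c8: CDB Add2=4 | r0:-1,r1:4,r2:Add3,r3:2,r4:Add1
c9: - | r0:-1,r1:4,r2:Add3,r3:2,r4:Add1
c10: CDB Add1=-3 | r0:-1,r1:4,r2:Add3,r3:2,r4:-3
c11: - | r0:-1,r1:4,r2:Add3,r3:2,r4:-3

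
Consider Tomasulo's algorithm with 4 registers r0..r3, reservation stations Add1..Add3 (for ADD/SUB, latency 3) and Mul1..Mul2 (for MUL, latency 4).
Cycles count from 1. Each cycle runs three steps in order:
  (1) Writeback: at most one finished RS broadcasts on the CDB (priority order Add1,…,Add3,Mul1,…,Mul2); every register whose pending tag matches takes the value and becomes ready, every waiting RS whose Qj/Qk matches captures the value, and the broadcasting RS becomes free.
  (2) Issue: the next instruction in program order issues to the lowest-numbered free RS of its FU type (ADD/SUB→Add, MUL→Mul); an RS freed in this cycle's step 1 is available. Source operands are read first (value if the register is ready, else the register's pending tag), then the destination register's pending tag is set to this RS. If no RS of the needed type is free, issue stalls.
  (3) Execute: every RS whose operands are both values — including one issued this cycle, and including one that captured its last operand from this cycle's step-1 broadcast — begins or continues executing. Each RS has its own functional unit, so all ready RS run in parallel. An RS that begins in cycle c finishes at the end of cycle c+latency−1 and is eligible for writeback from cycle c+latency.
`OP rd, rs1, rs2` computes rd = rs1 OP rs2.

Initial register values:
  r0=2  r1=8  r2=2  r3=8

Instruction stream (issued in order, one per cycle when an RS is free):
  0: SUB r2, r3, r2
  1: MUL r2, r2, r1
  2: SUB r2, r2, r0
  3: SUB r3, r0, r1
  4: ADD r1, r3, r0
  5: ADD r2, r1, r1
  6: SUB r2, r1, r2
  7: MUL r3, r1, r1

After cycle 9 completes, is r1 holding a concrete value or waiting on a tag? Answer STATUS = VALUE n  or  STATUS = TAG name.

cycle 1: issue SUB r2<-Add1 // r0:2,r1:8,r2:Add1,r3:8
cycle 2: issue MUL r2<-Mul1 // r0:2,r1:8,r2:Mul1,r3:8
cycle 3: issue SUB r2<-Add2 // r0:2,r1:8,r2:Add2,r3:8
cycle 4: CDB Add1=6; issue SUB r3<-Add1 // r0:2,r1:8,r2:Add2,r3:Add1
cycle 5: issue ADD r1<-Add3 // r0:2,r1:Add3,r2:Add2,r3:Add1
cycle 6: stall // r0:2,r1:Add3,r2:Add2,r3:Add1
cycle 7: CDB Add1=-6; issue ADD r2<-Add1 // r0:2,r1:Add3,r2:Add1,r3:-6
cycle 8: CDB Mul1=48; stall // r0:2,r1:Add3,r2:Add1,r3:-6
cycle 9: stall // r0:2,r1:Add3,r2:Add1,r3:-6

STATUS = TAG Add3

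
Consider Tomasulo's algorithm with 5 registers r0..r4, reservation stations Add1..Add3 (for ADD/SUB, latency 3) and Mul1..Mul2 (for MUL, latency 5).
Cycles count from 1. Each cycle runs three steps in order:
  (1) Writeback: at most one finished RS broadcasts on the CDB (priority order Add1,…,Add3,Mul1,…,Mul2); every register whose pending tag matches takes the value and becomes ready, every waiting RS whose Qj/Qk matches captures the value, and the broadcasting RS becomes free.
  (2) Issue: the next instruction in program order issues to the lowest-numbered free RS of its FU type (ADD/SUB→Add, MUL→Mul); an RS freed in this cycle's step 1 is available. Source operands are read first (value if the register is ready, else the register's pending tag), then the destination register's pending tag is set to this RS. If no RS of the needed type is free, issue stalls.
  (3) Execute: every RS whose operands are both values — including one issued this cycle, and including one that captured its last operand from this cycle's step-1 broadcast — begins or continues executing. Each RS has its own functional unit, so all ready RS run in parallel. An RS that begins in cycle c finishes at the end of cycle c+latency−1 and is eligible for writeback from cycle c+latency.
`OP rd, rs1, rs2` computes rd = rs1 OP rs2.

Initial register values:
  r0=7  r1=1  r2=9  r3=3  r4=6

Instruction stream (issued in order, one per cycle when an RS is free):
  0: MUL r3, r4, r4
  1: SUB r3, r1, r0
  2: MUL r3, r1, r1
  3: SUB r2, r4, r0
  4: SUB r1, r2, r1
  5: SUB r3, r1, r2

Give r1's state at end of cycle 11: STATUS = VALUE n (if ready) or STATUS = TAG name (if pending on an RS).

c1: issue MUL r3<-Mul1 | r0:7,r1:1,r2:9,r3:Mul1,r4:6
c2: issue SUB r3<-Add1 | r0:7,r1:1,r2:9,r3:Add1,r4:6
c3: issue MUL r3<-Mul2 | r0:7,r1:1,r2:9,r3:Mul2,r4:6
c4: issue SUB r2<-Add2 | r0:7,r1:1,r2:Add2,r3:Mul2,r4:6
c5: CDB Add1=-6; issue SUB r1<-Add1 | r0:7,r1:Add1,r2:Add2,r3:Mul2,r4:6
c6: CDB Mul1=36; issue SUB r3<-Add3 | r0:7,r1:Add1,r2:Add2,r3:Add3,r4:6
c7: CDB Add2=-1 | r0:7,r1:Add1,r2:-1,r3:Add3,r4:6
c8: CDB Mul2=1 | r0:7,r1:Add1,r2:-1,r3:Add3,r4:6
c9: - | r0:7,r1:Add1,r2:-1,r3:Add3,r4:6
c10: CDB Add1=-2 | r0:7,r1:-2,r2:-1,r3:Add3,r4:6
c11: - | r0:7,r1:-2,r2:-1,r3:Add3,r4:6

STATUS = VALUE -2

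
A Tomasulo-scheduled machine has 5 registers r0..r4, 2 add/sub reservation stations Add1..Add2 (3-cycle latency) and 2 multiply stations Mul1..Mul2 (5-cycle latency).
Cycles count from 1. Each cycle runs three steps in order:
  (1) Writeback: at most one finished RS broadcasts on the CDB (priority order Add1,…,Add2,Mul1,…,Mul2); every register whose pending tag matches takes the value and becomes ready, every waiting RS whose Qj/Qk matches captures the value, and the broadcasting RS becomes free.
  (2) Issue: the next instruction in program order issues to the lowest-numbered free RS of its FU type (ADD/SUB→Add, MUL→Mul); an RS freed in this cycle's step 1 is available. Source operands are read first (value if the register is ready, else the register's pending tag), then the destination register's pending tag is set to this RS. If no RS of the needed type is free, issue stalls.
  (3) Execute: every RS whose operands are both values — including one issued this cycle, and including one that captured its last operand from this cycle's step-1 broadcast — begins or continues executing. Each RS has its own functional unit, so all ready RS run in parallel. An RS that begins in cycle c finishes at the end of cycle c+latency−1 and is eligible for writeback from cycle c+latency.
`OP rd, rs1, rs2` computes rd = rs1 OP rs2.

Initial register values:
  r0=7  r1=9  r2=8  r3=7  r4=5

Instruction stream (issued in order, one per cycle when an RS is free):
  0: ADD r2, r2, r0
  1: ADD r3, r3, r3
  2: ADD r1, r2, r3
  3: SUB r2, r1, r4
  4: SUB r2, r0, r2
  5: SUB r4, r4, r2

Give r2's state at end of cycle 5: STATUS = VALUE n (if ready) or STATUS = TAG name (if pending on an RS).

STATUS = TAG Add2

c1: issue ADD r2<-Add1 | r0:7,r1:9,r2:Add1,r3:7,r4:5
c2: issue ADD r3<-Add2 | r0:7,r1:9,r2:Add1,r3:Add2,r4:5
c3: stall | r0:7,r1:9,r2:Add1,r3:Add2,r4:5
c4: CDB Add1=15; issue ADD r1<-Add1 | r0:7,r1:Add1,r2:15,r3:Add2,r4:5
c5: CDB Add2=14; issue SUB r2<-Add2 | r0:7,r1:Add1,r2:Add2,r3:14,r4:5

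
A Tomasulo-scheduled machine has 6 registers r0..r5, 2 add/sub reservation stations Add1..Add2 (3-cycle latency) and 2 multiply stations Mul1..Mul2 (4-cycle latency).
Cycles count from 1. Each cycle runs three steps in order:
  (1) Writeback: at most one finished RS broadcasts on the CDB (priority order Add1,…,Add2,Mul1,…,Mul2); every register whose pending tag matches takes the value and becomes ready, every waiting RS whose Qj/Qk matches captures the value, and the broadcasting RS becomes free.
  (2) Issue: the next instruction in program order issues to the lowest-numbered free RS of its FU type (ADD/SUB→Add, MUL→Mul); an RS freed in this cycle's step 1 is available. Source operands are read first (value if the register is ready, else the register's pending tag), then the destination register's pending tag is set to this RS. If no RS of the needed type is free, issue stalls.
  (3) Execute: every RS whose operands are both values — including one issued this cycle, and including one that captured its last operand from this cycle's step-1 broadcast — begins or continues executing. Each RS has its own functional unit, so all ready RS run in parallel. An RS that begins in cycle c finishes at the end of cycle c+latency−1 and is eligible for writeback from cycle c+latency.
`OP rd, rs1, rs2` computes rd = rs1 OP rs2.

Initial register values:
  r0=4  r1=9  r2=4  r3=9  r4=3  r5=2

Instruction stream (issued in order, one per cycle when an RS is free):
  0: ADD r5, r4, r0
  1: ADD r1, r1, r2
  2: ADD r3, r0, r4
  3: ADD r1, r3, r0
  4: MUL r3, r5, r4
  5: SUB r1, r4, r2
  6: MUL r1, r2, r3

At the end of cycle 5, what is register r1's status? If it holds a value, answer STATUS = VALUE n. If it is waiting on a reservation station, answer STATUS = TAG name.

STATUS = TAG Add2

c1: issue ADD r5<-Add1 | r0:4,r1:9,r2:4,r3:9,r4:3,r5:Add1
c2: issue ADD r1<-Add2 | r0:4,r1:Add2,r2:4,r3:9,r4:3,r5:Add1
c3: stall | r0:4,r1:Add2,r2:4,r3:9,r4:3,r5:Add1
c4: CDB Add1=7; issue ADD r3<-Add1 | r0:4,r1:Add2,r2:4,r3:Add1,r4:3,r5:7
c5: CDB Add2=13; issue ADD r1<-Add2 | r0:4,r1:Add2,r2:4,r3:Add1,r4:3,r5:7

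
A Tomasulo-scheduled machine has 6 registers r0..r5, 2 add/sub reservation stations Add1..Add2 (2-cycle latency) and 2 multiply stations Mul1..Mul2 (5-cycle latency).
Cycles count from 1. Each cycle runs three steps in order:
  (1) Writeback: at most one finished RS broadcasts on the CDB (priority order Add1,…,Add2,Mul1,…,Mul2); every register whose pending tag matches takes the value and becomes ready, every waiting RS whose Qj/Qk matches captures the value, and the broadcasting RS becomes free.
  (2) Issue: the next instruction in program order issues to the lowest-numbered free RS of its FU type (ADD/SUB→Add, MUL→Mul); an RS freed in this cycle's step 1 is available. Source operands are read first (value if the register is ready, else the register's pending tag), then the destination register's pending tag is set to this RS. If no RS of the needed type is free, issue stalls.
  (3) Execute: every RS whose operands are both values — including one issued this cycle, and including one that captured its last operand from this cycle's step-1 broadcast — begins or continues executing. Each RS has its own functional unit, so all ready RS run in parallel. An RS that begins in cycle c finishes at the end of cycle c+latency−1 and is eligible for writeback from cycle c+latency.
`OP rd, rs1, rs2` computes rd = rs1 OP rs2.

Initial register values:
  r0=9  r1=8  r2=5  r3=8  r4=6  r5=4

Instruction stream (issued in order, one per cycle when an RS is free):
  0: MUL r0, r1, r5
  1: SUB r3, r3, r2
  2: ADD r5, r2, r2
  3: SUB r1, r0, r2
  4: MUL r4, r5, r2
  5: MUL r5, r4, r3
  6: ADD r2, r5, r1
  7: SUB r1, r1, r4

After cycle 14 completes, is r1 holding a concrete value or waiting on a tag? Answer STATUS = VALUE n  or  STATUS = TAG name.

cycle 1: issue MUL r0<-Mul1 // r0:Mul1,r1:8,r2:5,r3:8,r4:6,r5:4
cycle 2: issue SUB r3<-Add1 // r0:Mul1,r1:8,r2:5,r3:Add1,r4:6,r5:4
cycle 3: issue ADD r5<-Add2 // r0:Mul1,r1:8,r2:5,r3:Add1,r4:6,r5:Add2
cycle 4: CDB Add1=3; issue SUB r1<-Add1 // r0:Mul1,r1:Add1,r2:5,r3:3,r4:6,r5:Add2
cycle 5: CDB Add2=10; issue MUL r4<-Mul2 // r0:Mul1,r1:Add1,r2:5,r3:3,r4:Mul2,r5:10
cycle 6: CDB Mul1=32; issue MUL r5<-Mul1 // r0:32,r1:Add1,r2:5,r3:3,r4:Mul2,r5:Mul1
cycle 7: issue ADD r2<-Add2 // r0:32,r1:Add1,r2:Add2,r3:3,r4:Mul2,r5:Mul1
cycle 8: CDB Add1=27; issue SUB r1<-Add1 // r0:32,r1:Add1,r2:Add2,r3:3,r4:Mul2,r5:Mul1
cycle 9: - // r0:32,r1:Add1,r2:Add2,r3:3,r4:Mul2,r5:Mul1
cycle 10: CDB Mul2=50 // r0:32,r1:Add1,r2:Add2,r3:3,r4:50,r5:Mul1
cycle 11: - // r0:32,r1:Add1,r2:Add2,r3:3,r4:50,r5:Mul1
cycle 12: CDB Add1=-23 // r0:32,r1:-23,r2:Add2,r3:3,r4:50,r5:Mul1
cycle 13: - // r0:32,r1:-23,r2:Add2,r3:3,r4:50,r5:Mul1
cycle 14: - // r0:32,r1:-23,r2:Add2,r3:3,r4:50,r5:Mul1

STATUS = VALUE -23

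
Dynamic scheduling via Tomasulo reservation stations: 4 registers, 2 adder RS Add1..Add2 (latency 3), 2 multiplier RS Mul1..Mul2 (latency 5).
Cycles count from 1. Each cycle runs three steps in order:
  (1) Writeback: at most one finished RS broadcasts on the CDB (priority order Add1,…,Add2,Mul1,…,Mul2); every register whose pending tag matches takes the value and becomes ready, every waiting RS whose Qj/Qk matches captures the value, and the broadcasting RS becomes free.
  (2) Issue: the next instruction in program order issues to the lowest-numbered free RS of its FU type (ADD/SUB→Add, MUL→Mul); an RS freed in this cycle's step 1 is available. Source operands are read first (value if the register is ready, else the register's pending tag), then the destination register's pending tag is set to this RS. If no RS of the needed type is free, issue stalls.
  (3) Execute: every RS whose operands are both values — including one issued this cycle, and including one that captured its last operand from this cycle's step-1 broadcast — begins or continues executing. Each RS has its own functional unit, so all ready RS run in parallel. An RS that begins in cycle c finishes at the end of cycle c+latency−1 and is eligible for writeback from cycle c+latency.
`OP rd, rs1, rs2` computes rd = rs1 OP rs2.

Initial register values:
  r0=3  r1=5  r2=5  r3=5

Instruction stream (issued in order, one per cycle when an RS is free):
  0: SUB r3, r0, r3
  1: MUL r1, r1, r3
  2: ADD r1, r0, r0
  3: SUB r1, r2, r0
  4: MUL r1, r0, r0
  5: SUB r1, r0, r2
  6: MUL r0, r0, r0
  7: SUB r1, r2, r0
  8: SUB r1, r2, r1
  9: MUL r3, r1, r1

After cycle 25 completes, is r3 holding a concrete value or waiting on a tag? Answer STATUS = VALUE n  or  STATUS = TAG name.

  c1: issue SUB r3<-Add1  regs: r0:3,r1:5,r2:5,r3:Add1
  c2: issue MUL r1<-Mul1  regs: r0:3,r1:Mul1,r2:5,r3:Add1
  c3: issue ADD r1<-Add2  regs: r0:3,r1:Add2,r2:5,r3:Add1
  c4: CDB Add1=-2; issue SUB r1<-Add1  regs: r0:3,r1:Add1,r2:5,r3:-2
  c5: issue MUL r1<-Mul2  regs: r0:3,r1:Mul2,r2:5,r3:-2
  c6: CDB Add2=6; issue SUB r1<-Add2  regs: r0:3,r1:Add2,r2:5,r3:-2
  c7: CDB Add1=2; stall  regs: r0:3,r1:Add2,r2:5,r3:-2
  c8: stall  regs: r0:3,r1:Add2,r2:5,r3:-2
  c9: CDB Add2=-2; stall  regs: r0:3,r1:-2,r2:5,r3:-2
  c10: CDB Mul1=-10; issue MUL r0<-Mul1  regs: r0:Mul1,r1:-2,r2:5,r3:-2
  c11: CDB Mul2=9; issue SUB r1<-Add1  regs: r0:Mul1,r1:Add1,r2:5,r3:-2
  c12: issue SUB r1<-Add2  regs: r0:Mul1,r1:Add2,r2:5,r3:-2
  c13: issue MUL r3<-Mul2  regs: r0:Mul1,r1:Add2,r2:5,r3:Mul2
  c14: -  regs: r0:Mul1,r1:Add2,r2:5,r3:Mul2
  c15: CDB Mul1=9  regs: r0:9,r1:Add2,r2:5,r3:Mul2
  c16: -  regs: r0:9,r1:Add2,r2:5,r3:Mul2
  c17: -  regs: r0:9,r1:Add2,r2:5,r3:Mul2
  c18: CDB Add1=-4  regs: r0:9,r1:Add2,r2:5,r3:Mul2
  c19: -  regs: r0:9,r1:Add2,r2:5,r3:Mul2
  c20: -  regs: r0:9,r1:Add2,r2:5,r3:Mul2
  c21: CDB Add2=9  regs: r0:9,r1:9,r2:5,r3:Mul2
  c22: -  regs: r0:9,r1:9,r2:5,r3:Mul2
  c23: -  regs: r0:9,r1:9,r2:5,r3:Mul2
  c24: -  regs: r0:9,r1:9,r2:5,r3:Mul2
  c25: -  regs: r0:9,r1:9,r2:5,r3:Mul2

STATUS = TAG Mul2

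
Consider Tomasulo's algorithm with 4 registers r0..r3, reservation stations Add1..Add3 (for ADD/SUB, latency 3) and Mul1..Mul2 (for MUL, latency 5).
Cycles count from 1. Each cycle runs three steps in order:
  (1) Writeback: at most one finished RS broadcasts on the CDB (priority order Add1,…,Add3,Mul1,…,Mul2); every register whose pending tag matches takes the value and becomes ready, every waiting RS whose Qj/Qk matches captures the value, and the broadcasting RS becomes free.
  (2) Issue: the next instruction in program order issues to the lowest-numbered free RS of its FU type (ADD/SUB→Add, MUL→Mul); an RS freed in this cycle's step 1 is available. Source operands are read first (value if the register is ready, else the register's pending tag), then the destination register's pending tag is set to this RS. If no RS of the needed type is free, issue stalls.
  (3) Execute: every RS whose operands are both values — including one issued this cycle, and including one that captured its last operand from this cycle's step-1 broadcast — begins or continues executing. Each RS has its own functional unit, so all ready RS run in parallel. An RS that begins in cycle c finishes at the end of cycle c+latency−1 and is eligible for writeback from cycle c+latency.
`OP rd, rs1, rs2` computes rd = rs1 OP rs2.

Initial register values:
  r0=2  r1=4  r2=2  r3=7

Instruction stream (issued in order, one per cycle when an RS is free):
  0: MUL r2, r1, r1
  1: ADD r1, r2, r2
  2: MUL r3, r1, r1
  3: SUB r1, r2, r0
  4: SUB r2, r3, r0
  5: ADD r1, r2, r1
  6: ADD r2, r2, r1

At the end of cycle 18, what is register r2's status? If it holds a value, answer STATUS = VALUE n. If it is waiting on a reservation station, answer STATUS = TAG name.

STATUS = TAG Add2

c1: issue MUL r2<-Mul1 | r0:2,r1:4,r2:Mul1,r3:7
c2: issue ADD r1<-Add1 | r0:2,r1:Add1,r2:Mul1,r3:7
c3: issue MUL r3<-Mul2 | r0:2,r1:Add1,r2:Mul1,r3:Mul2
c4: issue SUB r1<-Add2 | r0:2,r1:Add2,r2:Mul1,r3:Mul2
c5: issue SUB r2<-Add3 | r0:2,r1:Add2,r2:Add3,r3:Mul2
c6: CDB Mul1=16; stall | r0:2,r1:Add2,r2:Add3,r3:Mul2
c7: stall | r0:2,r1:Add2,r2:Add3,r3:Mul2
c8: stall | r0:2,r1:Add2,r2:Add3,r3:Mul2
c9: CDB Add1=32; issue ADD r1<-Add1 | r0:2,r1:Add1,r2:Add3,r3:Mul2
c10: CDB Add2=14; issue ADD r2<-Add2 | r0:2,r1:Add1,r2:Add2,r3:Mul2
c11: - | r0:2,r1:Add1,r2:Add2,r3:Mul2
c12: - | r0:2,r1:Add1,r2:Add2,r3:Mul2
c13: - | r0:2,r1:Add1,r2:Add2,r3:Mul2
c14: CDB Mul2=1024 | r0:2,r1:Add1,r2:Add2,r3:1024
c15: - | r0:2,r1:Add1,r2:Add2,r3:1024
c16: - | r0:2,r1:Add1,r2:Add2,r3:1024
c17: CDB Add3=1022 | r0:2,r1:Add1,r2:Add2,r3:1024
c18: - | r0:2,r1:Add1,r2:Add2,r3:1024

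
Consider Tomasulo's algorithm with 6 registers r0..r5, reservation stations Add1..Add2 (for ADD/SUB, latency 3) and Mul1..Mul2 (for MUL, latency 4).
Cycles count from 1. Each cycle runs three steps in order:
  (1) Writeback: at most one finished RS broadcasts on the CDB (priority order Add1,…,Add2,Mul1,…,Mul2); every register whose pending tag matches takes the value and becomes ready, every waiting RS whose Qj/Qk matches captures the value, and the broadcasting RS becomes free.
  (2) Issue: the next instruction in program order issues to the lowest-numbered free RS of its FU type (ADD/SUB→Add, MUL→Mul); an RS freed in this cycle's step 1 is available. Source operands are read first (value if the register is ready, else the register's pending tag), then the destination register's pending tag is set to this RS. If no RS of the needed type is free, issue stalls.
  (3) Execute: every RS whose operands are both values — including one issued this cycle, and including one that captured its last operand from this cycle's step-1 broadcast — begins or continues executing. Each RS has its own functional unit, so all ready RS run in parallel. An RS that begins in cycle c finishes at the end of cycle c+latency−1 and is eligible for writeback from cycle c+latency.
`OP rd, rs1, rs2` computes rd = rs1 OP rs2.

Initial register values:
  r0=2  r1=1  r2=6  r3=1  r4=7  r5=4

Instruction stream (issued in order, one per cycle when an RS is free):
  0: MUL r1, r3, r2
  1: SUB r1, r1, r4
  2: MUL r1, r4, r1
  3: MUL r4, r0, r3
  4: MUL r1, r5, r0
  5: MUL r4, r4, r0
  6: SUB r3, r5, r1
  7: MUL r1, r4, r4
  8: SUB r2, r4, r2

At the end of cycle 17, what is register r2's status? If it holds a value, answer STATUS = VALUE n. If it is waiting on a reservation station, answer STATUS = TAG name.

STATUS = TAG Add2

  c1: issue MUL r1<-Mul1  regs: r0:2,r1:Mul1,r2:6,r3:1,r4:7,r5:4
  c2: issue SUB r1<-Add1  regs: r0:2,r1:Add1,r2:6,r3:1,r4:7,r5:4
  c3: issue MUL r1<-Mul2  regs: r0:2,r1:Mul2,r2:6,r3:1,r4:7,r5:4
  c4: stall  regs: r0:2,r1:Mul2,r2:6,r3:1,r4:7,r5:4
  c5: CDB Mul1=6; issue MUL r4<-Mul1  regs: r0:2,r1:Mul2,r2:6,r3:1,r4:Mul1,r5:4
  c6: stall  regs: r0:2,r1:Mul2,r2:6,r3:1,r4:Mul1,r5:4
  c7: stall  regs: r0:2,r1:Mul2,r2:6,r3:1,r4:Mul1,r5:4
  c8: CDB Add1=-1; stall  regs: r0:2,r1:Mul2,r2:6,r3:1,r4:Mul1,r5:4
  c9: CDB Mul1=2; issue MUL r1<-Mul1  regs: r0:2,r1:Mul1,r2:6,r3:1,r4:2,r5:4
  c10: stall  regs: r0:2,r1:Mul1,r2:6,r3:1,r4:2,r5:4
  c11: stall  regs: r0:2,r1:Mul1,r2:6,r3:1,r4:2,r5:4
  c12: CDB Mul2=-7; issue MUL r4<-Mul2  regs: r0:2,r1:Mul1,r2:6,r3:1,r4:Mul2,r5:4
  c13: CDB Mul1=8; issue SUB r3<-Add1  regs: r0:2,r1:8,r2:6,r3:Add1,r4:Mul2,r5:4
  c14: issue MUL r1<-Mul1  regs: r0:2,r1:Mul1,r2:6,r3:Add1,r4:Mul2,r5:4
  c15: issue SUB r2<-Add2  regs: r0:2,r1:Mul1,r2:Add2,r3:Add1,r4:Mul2,r5:4
  c16: CDB Add1=-4  regs: r0:2,r1:Mul1,r2:Add2,r3:-4,r4:Mul2,r5:4
  c17: CDB Mul2=4  regs: r0:2,r1:Mul1,r2:Add2,r3:-4,r4:4,r5:4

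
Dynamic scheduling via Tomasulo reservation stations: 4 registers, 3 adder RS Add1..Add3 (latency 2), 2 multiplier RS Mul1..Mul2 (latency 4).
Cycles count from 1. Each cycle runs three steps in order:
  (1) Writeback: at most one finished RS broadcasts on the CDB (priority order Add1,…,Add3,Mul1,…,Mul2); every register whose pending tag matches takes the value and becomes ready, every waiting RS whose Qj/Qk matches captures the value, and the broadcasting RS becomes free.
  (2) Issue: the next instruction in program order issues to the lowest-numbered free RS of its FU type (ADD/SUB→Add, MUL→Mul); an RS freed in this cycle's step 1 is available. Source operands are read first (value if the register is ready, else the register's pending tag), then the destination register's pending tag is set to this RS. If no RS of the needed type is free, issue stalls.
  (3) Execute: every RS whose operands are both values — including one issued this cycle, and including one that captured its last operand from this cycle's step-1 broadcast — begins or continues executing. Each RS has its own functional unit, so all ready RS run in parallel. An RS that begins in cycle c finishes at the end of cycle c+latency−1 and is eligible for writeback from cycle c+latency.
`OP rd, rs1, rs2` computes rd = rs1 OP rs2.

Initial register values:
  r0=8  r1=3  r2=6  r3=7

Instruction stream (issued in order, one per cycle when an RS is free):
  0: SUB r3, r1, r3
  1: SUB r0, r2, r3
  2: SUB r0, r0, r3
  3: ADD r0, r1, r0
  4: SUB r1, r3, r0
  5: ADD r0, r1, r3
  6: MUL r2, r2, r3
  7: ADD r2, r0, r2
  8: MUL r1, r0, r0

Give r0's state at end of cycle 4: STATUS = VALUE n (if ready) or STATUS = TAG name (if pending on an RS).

STATUS = TAG Add3

cycle 1: issue SUB r3<-Add1 // r0:8,r1:3,r2:6,r3:Add1
cycle 2: issue SUB r0<-Add2 // r0:Add2,r1:3,r2:6,r3:Add1
cycle 3: CDB Add1=-4; issue SUB r0<-Add1 // r0:Add1,r1:3,r2:6,r3:-4
cycle 4: issue ADD r0<-Add3 // r0:Add3,r1:3,r2:6,r3:-4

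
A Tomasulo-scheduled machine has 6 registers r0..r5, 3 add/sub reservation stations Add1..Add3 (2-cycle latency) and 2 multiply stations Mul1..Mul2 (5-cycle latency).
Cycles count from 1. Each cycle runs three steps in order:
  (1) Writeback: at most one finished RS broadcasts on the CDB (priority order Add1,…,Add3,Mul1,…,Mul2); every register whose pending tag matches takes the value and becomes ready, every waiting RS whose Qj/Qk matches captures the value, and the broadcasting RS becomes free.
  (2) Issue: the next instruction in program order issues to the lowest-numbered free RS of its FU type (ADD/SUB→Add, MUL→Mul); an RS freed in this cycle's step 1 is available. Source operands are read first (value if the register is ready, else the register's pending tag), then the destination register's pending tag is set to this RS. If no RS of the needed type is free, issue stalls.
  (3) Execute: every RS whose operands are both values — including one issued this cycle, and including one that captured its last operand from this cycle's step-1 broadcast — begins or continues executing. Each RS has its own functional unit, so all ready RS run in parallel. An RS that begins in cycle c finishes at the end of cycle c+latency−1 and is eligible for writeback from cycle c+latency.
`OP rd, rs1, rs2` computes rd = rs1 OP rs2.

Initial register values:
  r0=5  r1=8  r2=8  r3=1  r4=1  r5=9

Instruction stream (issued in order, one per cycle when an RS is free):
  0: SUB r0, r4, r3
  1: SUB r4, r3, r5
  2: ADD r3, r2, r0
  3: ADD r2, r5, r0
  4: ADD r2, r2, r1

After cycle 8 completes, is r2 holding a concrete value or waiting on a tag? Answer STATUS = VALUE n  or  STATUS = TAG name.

STATUS = VALUE 17

  c1: issue SUB r0<-Add1  regs: r0:Add1,r1:8,r2:8,r3:1,r4:1,r5:9
  c2: issue SUB r4<-Add2  regs: r0:Add1,r1:8,r2:8,r3:1,r4:Add2,r5:9
  c3: CDB Add1=0; issue ADD r3<-Add1  regs: r0:0,r1:8,r2:8,r3:Add1,r4:Add2,r5:9
  c4: CDB Add2=-8; issue ADD r2<-Add2  regs: r0:0,r1:8,r2:Add2,r3:Add1,r4:-8,r5:9
  c5: CDB Add1=8; issue ADD r2<-Add1  regs: r0:0,r1:8,r2:Add1,r3:8,r4:-8,r5:9
  c6: CDB Add2=9  regs: r0:0,r1:8,r2:Add1,r3:8,r4:-8,r5:9
  c7: -  regs: r0:0,r1:8,r2:Add1,r3:8,r4:-8,r5:9
  c8: CDB Add1=17  regs: r0:0,r1:8,r2:17,r3:8,r4:-8,r5:9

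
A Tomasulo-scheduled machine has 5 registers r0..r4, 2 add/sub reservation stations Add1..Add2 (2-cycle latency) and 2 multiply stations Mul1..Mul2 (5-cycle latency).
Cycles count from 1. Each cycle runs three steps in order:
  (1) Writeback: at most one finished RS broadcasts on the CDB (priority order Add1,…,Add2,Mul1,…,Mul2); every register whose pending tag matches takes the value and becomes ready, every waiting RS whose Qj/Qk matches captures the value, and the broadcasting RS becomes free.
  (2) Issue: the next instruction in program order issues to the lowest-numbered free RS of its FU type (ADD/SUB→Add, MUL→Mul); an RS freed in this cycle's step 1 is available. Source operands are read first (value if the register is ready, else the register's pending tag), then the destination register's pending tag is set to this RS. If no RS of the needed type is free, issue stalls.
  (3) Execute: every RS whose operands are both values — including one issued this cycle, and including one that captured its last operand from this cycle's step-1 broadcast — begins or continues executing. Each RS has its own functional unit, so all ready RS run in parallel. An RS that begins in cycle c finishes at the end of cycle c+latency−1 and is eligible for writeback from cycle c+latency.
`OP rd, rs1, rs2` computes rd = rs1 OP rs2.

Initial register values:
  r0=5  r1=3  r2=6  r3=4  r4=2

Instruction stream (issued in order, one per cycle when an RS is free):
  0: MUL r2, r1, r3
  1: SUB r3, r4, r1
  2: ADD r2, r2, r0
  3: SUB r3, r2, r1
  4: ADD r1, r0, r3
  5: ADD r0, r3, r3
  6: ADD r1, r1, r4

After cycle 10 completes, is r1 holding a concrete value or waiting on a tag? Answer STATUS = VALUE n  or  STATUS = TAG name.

cycle 1: issue MUL r2<-Mul1 // r0:5,r1:3,r2:Mul1,r3:4,r4:2
cycle 2: issue SUB r3<-Add1 // r0:5,r1:3,r2:Mul1,r3:Add1,r4:2
cycle 3: issue ADD r2<-Add2 // r0:5,r1:3,r2:Add2,r3:Add1,r4:2
cycle 4: CDB Add1=-1; issue SUB r3<-Add1 // r0:5,r1:3,r2:Add2,r3:Add1,r4:2
cycle 5: stall // r0:5,r1:3,r2:Add2,r3:Add1,r4:2
cycle 6: CDB Mul1=12; stall // r0:5,r1:3,r2:Add2,r3:Add1,r4:2
cycle 7: stall // r0:5,r1:3,r2:Add2,r3:Add1,r4:2
cycle 8: CDB Add2=17; issue ADD r1<-Add2 // r0:5,r1:Add2,r2:17,r3:Add1,r4:2
cycle 9: stall // r0:5,r1:Add2,r2:17,r3:Add1,r4:2
cycle 10: CDB Add1=14; issue ADD r0<-Add1 // r0:Add1,r1:Add2,r2:17,r3:14,r4:2

STATUS = TAG Add2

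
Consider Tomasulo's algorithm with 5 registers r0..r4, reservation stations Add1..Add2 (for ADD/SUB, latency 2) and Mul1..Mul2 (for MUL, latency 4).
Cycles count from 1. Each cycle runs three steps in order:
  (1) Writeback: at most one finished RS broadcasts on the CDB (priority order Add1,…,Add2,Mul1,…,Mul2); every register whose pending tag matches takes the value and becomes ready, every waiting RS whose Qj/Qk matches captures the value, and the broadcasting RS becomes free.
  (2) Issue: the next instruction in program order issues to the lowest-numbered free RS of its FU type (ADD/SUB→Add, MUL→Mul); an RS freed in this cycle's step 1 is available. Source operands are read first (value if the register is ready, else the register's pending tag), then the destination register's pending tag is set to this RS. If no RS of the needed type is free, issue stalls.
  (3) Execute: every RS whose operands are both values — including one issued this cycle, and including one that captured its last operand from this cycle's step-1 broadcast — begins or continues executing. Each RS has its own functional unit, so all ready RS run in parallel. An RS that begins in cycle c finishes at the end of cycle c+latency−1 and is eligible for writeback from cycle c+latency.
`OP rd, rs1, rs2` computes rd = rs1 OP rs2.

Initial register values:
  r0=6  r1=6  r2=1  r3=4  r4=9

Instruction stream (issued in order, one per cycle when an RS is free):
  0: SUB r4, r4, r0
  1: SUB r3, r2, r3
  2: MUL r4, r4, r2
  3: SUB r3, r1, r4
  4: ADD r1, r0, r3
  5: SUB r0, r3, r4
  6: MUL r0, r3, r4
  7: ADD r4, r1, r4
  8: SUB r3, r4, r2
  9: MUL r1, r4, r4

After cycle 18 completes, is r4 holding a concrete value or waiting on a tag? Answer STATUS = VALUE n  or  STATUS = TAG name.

STATUS = VALUE 12

c1: issue SUB r4<-Add1 | r0:6,r1:6,r2:1,r3:4,r4:Add1
c2: issue SUB r3<-Add2 | r0:6,r1:6,r2:1,r3:Add2,r4:Add1
c3: CDB Add1=3; issue MUL r4<-Mul1 | r0:6,r1:6,r2:1,r3:Add2,r4:Mul1
c4: CDB Add2=-3; issue SUB r3<-Add1 | r0:6,r1:6,r2:1,r3:Add1,r4:Mul1
c5: issue ADD r1<-Add2 | r0:6,r1:Add2,r2:1,r3:Add1,r4:Mul1
c6: stall | r0:6,r1:Add2,r2:1,r3:Add1,r4:Mul1
c7: CDB Mul1=3; stall | r0:6,r1:Add2,r2:1,r3:Add1,r4:3
c8: stall | r0:6,r1:Add2,r2:1,r3:Add1,r4:3
c9: CDB Add1=3; issue SUB r0<-Add1 | r0:Add1,r1:Add2,r2:1,r3:3,r4:3
c10: issue MUL r0<-Mul1 | r0:Mul1,r1:Add2,r2:1,r3:3,r4:3
c11: CDB Add1=0; issue ADD r4<-Add1 | r0:Mul1,r1:Add2,r2:1,r3:3,r4:Add1
c12: CDB Add2=9; issue SUB r3<-Add2 | r0:Mul1,r1:9,r2:1,r3:Add2,r4:Add1
c13: issue MUL r1<-Mul2 | r0:Mul1,r1:Mul2,r2:1,r3:Add2,r4:Add1
c14: CDB Add1=12 | r0:Mul1,r1:Mul2,r2:1,r3:Add2,r4:12
c15: CDB Mul1=9 | r0:9,r1:Mul2,r2:1,r3:Add2,r4:12
c16: CDB Add2=11 | r0:9,r1:Mul2,r2:1,r3:11,r4:12
c17: - | r0:9,r1:Mul2,r2:1,r3:11,r4:12
c18: CDB Mul2=144 | r0:9,r1:144,r2:1,r3:11,r4:12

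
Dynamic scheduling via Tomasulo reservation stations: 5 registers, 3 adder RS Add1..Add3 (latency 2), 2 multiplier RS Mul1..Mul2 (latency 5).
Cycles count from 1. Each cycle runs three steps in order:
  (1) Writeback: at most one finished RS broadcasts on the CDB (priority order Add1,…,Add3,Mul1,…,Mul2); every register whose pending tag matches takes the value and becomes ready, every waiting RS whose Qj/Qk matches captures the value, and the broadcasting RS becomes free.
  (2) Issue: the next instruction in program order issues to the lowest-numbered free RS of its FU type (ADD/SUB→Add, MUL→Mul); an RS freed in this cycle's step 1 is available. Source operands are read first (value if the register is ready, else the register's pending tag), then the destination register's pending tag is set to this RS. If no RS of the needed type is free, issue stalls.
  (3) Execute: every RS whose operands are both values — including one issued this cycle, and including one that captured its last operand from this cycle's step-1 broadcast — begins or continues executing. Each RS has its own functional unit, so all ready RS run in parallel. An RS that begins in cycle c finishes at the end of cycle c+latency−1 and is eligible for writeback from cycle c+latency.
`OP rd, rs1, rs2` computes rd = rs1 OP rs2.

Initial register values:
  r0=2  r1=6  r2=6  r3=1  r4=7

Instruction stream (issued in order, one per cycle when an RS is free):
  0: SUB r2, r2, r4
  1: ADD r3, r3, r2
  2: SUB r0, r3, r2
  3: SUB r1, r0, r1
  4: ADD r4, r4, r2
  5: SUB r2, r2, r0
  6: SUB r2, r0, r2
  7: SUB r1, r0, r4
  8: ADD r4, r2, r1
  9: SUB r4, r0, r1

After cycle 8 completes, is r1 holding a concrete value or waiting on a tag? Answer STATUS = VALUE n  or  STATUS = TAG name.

STATUS = TAG Add3

  c1: issue SUB r2<-Add1  regs: r0:2,r1:6,r2:Add1,r3:1,r4:7
  c2: issue ADD r3<-Add2  regs: r0:2,r1:6,r2:Add1,r3:Add2,r4:7
  c3: CDB Add1=-1; issue SUB r0<-Add1  regs: r0:Add1,r1:6,r2:-1,r3:Add2,r4:7
  c4: issue SUB r1<-Add3  regs: r0:Add1,r1:Add3,r2:-1,r3:Add2,r4:7
  c5: CDB Add2=0; issue ADD r4<-Add2  regs: r0:Add1,r1:Add3,r2:-1,r3:0,r4:Add2
  c6: stall  regs: r0:Add1,r1:Add3,r2:-1,r3:0,r4:Add2
  c7: CDB Add1=1; issue SUB r2<-Add1  regs: r0:1,r1:Add3,r2:Add1,r3:0,r4:Add2
  c8: CDB Add2=6; issue SUB r2<-Add2  regs: r0:1,r1:Add3,r2:Add2,r3:0,r4:6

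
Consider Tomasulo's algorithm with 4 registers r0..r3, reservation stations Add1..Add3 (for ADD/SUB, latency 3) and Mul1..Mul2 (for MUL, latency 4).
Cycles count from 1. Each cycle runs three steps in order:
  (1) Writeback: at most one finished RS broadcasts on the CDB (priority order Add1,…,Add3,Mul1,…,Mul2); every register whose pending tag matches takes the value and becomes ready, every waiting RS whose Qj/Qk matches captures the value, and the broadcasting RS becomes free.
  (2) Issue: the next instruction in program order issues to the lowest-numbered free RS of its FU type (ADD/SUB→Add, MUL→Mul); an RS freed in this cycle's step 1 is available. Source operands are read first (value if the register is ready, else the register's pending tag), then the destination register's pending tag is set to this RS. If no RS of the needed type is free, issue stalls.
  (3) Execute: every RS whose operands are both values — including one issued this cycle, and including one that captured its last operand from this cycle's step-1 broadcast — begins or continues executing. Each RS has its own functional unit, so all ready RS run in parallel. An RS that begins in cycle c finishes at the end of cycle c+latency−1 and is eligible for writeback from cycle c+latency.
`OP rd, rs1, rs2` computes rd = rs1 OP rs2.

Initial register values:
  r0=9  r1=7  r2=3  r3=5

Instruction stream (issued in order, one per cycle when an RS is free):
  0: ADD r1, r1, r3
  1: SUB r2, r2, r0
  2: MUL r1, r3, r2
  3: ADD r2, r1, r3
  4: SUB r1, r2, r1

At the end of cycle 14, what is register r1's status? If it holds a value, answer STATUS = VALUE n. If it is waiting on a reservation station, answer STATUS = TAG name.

STATUS = TAG Add2

cycle 1: issue ADD r1<-Add1 // r0:9,r1:Add1,r2:3,r3:5
cycle 2: issue SUB r2<-Add2 // r0:9,r1:Add1,r2:Add2,r3:5
cycle 3: issue MUL r1<-Mul1 // r0:9,r1:Mul1,r2:Add2,r3:5
cycle 4: CDB Add1=12; issue ADD r2<-Add1 // r0:9,r1:Mul1,r2:Add1,r3:5
cycle 5: CDB Add2=-6; issue SUB r1<-Add2 // r0:9,r1:Add2,r2:Add1,r3:5
cycle 6: - // r0:9,r1:Add2,r2:Add1,r3:5
cycle 7: - // r0:9,r1:Add2,r2:Add1,r3:5
cycle 8: - // r0:9,r1:Add2,r2:Add1,r3:5
cycle 9: CDB Mul1=-30 // r0:9,r1:Add2,r2:Add1,r3:5
cycle 10: - // r0:9,r1:Add2,r2:Add1,r3:5
cycle 11: - // r0:9,r1:Add2,r2:Add1,r3:5
cycle 12: CDB Add1=-25 // r0:9,r1:Add2,r2:-25,r3:5
cycle 13: - // r0:9,r1:Add2,r2:-25,r3:5
cycle 14: - // r0:9,r1:Add2,r2:-25,r3:5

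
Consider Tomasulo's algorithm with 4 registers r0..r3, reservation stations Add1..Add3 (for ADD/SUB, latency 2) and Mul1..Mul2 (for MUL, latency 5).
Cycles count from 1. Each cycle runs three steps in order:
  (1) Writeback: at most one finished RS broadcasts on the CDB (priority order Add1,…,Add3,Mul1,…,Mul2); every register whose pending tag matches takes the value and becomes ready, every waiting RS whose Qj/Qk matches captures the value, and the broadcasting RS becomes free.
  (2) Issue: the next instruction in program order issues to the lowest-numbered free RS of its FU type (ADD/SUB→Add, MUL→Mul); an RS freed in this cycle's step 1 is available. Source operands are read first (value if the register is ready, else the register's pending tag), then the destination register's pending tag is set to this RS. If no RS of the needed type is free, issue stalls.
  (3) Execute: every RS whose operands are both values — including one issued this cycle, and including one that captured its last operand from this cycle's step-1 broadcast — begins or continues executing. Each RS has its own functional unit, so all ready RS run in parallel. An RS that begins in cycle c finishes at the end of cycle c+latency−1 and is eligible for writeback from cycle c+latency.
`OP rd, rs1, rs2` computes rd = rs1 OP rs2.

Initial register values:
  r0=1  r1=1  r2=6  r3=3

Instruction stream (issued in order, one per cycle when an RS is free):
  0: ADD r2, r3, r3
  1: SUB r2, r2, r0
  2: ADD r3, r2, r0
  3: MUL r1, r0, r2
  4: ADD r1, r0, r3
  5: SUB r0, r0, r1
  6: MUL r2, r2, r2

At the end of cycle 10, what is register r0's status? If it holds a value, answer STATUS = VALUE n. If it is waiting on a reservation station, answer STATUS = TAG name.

STATUS = TAG Add3

c1: issue ADD r2<-Add1 | r0:1,r1:1,r2:Add1,r3:3
c2: issue SUB r2<-Add2 | r0:1,r1:1,r2:Add2,r3:3
c3: CDB Add1=6; issue ADD r3<-Add1 | r0:1,r1:1,r2:Add2,r3:Add1
c4: issue MUL r1<-Mul1 | r0:1,r1:Mul1,r2:Add2,r3:Add1
c5: CDB Add2=5; issue ADD r1<-Add2 | r0:1,r1:Add2,r2:5,r3:Add1
c6: issue SUB r0<-Add3 | r0:Add3,r1:Add2,r2:5,r3:Add1
c7: CDB Add1=6; issue MUL r2<-Mul2 | r0:Add3,r1:Add2,r2:Mul2,r3:6
c8: - | r0:Add3,r1:Add2,r2:Mul2,r3:6
c9: CDB Add2=7 | r0:Add3,r1:7,r2:Mul2,r3:6
c10: CDB Mul1=5 | r0:Add3,r1:7,r2:Mul2,r3:6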